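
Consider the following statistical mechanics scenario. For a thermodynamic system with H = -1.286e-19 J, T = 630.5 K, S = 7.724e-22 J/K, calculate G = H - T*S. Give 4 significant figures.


Step 1: T*S = 630.5 * 7.724e-22 = 4.87e-19 J
Step 2: G = H - T*S = -1.286e-19 - 4.87e-19
Step 3: G = -6.156e-19 J

-6.156e-19


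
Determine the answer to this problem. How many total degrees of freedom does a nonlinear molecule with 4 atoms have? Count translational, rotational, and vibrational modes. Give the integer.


Step 1: Translational DOF = 3
Step 2: Rotational DOF (nonlinear) = 3
Step 3: Vibrational DOF = 3*4 - 6 = 6
Step 4: Total = 3 + 3 + 6 = 12

12


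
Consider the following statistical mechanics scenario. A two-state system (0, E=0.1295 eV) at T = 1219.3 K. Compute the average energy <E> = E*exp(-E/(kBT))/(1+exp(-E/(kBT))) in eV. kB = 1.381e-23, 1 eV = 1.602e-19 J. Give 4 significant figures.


Step 1: beta*E = 0.1295*1.602e-19/(1.381e-23*1219.3) = 1.232
Step 2: exp(-beta*E) = 0.2917
Step 3: <E> = 0.1295*0.2917/(1+0.2917) = 0.02924 eV

0.02924


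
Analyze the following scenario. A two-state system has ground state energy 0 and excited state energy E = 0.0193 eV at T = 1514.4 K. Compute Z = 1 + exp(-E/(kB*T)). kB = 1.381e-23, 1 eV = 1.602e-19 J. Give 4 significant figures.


Step 1: Compute beta*E = E*eV/(kB*T) = 0.0193*1.602e-19/(1.381e-23*1514.4) = 0.1478
Step 2: exp(-beta*E) = exp(-0.1478) = 0.8626
Step 3: Z = 1 + 0.8626 = 1.863

1.863


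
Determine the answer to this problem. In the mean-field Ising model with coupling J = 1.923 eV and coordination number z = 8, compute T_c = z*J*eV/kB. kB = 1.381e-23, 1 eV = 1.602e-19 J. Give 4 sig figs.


Step 1: z*J = 8*1.923 = 15.38 eV
Step 2: Convert to Joules: 15.38*1.602e-19 = 2.465e-18 J
Step 3: T_c = 2.465e-18 / 1.381e-23 = 1.785e+05 K

1.785e+05


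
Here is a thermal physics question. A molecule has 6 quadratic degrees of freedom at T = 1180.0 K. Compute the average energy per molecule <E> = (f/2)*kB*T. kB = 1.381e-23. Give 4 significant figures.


Step 1: f/2 = 6/2 = 3
Step 2: kB*T = 1.381e-23 * 1180.0 = 1.63e-20
Step 3: <E> = 3 * 1.63e-20 = 4.889e-20 J

4.889e-20


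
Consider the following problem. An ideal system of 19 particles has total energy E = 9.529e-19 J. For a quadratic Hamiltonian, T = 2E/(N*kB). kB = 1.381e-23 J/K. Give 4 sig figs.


Step 1: Numerator = 2*E = 2*9.529e-19 = 1.906e-18 J
Step 2: Denominator = N*kB = 19*1.381e-23 = 2.624e-22
Step 3: T = 1.906e-18 / 2.624e-22 = 7263 K

7263


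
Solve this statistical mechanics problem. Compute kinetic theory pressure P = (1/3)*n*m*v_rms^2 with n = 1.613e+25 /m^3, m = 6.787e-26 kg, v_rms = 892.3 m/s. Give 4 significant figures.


Step 1: v_rms^2 = 892.3^2 = 7.962e+05
Step 2: n*m = 1.613e+25*6.787e-26 = 1.095
Step 3: P = (1/3)*1.095*7.962e+05 = 2.905e+05 Pa

2.905e+05


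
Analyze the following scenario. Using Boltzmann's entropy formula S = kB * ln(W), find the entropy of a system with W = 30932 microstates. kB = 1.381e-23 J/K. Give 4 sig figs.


Step 1: ln(W) = ln(30932) = 10.34
Step 2: S = kB * ln(W) = 1.381e-23 * 10.34
Step 3: S = 1.428e-22 J/K

1.428e-22


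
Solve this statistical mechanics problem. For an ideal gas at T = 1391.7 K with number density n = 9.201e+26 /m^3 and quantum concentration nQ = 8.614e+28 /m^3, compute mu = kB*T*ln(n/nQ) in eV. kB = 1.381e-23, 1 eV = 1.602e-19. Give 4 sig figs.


Step 1: n/nQ = 9.201e+26/8.614e+28 = 0.01068
Step 2: ln(n/nQ) = -4.539
Step 3: mu = kB*T*ln(n/nQ) = 1.922e-20*-4.539 = -8.724e-20 J
Step 4: Convert to eV: -8.724e-20/1.602e-19 = -0.5446 eV

-0.5446


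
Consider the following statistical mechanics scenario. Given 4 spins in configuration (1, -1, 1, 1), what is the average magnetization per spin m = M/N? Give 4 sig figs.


Step 1: Count up spins (+1): 3, down spins (-1): 1
Step 2: Total magnetization M = 3 - 1 = 2
Step 3: m = M/N = 2/4 = 0.5

0.5


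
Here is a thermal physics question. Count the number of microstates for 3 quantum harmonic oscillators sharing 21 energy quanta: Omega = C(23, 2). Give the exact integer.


Step 1: Use binomial coefficient C(23, 2)
Step 2: Numerator = 23! / 21!
Step 3: Denominator = 2!
Step 4: Omega = 253

253


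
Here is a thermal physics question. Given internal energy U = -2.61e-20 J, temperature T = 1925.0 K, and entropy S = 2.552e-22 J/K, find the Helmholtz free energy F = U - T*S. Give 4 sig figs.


Step 1: T*S = 1925.0 * 2.552e-22 = 4.913e-19 J
Step 2: F = U - T*S = -2.61e-20 - 4.913e-19
Step 3: F = -5.174e-19 J

-5.174e-19


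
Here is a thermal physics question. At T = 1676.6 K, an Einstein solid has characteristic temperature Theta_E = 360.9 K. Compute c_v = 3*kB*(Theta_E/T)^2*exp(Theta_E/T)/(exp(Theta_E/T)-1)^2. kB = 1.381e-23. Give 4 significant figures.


Step 1: x = Theta_E/T = 360.9/1676.6 = 0.2153
Step 2: x^2 = 0.04634
Step 3: exp(x) = 1.24
Step 4: c_v = 3*1.381e-23*0.04634*1.24/(1.24-1)^2 = 4.127e-23

4.127e-23


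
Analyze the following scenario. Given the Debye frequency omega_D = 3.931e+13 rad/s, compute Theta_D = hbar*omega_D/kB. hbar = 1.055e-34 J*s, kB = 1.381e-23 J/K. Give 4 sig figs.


Step 1: hbar*omega_D = 1.055e-34 * 3.931e+13 = 4.147e-21 J
Step 2: Theta_D = 4.147e-21 / 1.381e-23
Step 3: Theta_D = 300.3 K

300.3


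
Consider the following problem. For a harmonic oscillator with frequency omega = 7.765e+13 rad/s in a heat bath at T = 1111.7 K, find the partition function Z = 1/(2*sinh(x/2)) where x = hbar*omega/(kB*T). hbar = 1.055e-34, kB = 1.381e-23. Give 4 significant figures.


Step 1: Compute x = hbar*omega/(kB*T) = 1.055e-34*7.765e+13/(1.381e-23*1111.7) = 0.5336
Step 2: x/2 = 0.2668
Step 3: sinh(x/2) = 0.27
Step 4: Z = 1/(2*0.27) = 1.852

1.852


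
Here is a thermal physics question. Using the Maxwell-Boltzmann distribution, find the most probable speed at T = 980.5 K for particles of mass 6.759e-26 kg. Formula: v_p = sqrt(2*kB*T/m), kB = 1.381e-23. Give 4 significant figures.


Step 1: Numerator = 2*kB*T = 2*1.381e-23*980.5 = 2.708e-20
Step 2: Ratio = 2.708e-20 / 6.759e-26 = 4.007e+05
Step 3: v_p = sqrt(4.007e+05) = 633 m/s

633


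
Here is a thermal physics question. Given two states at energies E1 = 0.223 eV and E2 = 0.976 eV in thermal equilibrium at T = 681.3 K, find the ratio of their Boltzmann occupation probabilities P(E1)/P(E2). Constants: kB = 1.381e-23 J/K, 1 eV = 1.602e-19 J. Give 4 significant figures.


Step 1: Compute energy difference dE = E1 - E2 = 0.223 - 0.976 = -0.753 eV
Step 2: Convert to Joules: dE_J = -0.753 * 1.602e-19 = -1.206e-19 J
Step 3: Compute exponent = -dE_J / (kB * T) = -(-1.206e-19) / (1.381e-23 * 681.3) = 12.82
Step 4: P(E1)/P(E2) = exp(12.82) = 3.699e+05

3.699e+05


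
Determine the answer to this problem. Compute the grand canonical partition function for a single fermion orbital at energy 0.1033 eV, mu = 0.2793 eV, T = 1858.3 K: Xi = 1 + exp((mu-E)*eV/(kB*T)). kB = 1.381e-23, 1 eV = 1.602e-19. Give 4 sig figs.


Step 1: (mu - E) = 0.2793 - 0.1033 = 0.176 eV
Step 2: x = (mu-E)*eV/(kB*T) = 0.176*1.602e-19/(1.381e-23*1858.3) = 1.099
Step 3: exp(x) = 3
Step 4: Xi = 1 + 3 = 4

4


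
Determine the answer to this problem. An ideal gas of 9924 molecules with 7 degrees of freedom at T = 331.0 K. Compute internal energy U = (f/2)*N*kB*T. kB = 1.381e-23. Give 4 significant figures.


Step 1: f/2 = 7/2 = 3.5
Step 2: N*kB*T = 9924*1.381e-23*331.0 = 4.536e-17
Step 3: U = 3.5 * 4.536e-17 = 1.588e-16 J

1.588e-16


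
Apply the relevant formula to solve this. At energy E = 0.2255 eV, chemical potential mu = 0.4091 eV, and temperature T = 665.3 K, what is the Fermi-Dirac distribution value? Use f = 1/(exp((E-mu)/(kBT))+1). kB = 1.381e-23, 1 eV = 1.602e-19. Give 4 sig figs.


Step 1: (E - mu) = 0.2255 - 0.4091 = -0.1836 eV
Step 2: Convert: (E-mu)*eV = -2.941e-20 J
Step 3: x = (E-mu)*eV/(kB*T) = -3.201
Step 4: f = 1/(exp(-3.201)+1) = 0.9609

0.9609


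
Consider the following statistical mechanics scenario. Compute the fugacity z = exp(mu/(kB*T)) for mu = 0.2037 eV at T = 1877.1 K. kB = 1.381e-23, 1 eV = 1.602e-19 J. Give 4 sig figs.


Step 1: Convert mu to Joules: 0.2037*1.602e-19 = 3.263e-20 J
Step 2: kB*T = 1.381e-23*1877.1 = 2.592e-20 J
Step 3: mu/(kB*T) = 1.259
Step 4: z = exp(1.259) = 3.521

3.521


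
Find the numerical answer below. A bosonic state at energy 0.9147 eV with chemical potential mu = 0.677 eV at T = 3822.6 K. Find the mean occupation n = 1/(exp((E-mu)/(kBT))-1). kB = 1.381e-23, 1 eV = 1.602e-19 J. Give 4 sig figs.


Step 1: (E - mu) = 0.2377 eV
Step 2: x = (E-mu)*eV/(kB*T) = 0.2377*1.602e-19/(1.381e-23*3822.6) = 0.7213
Step 3: exp(x) = 2.057
Step 4: n = 1/(exp(x)-1) = 0.9459

0.9459


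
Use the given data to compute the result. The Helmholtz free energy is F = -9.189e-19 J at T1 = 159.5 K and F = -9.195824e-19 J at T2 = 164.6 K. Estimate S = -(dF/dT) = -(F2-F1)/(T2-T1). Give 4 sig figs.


Step 1: dF = F2 - F1 = -9.195824e-19 - (-9.189e-19) = -6.824e-22 J
Step 2: dT = T2 - T1 = 164.6 - 159.5 = 5.1 K
Step 3: S = -dF/dT = -(-6.824e-22)/5.1 = 1.338e-22 J/K

1.338e-22


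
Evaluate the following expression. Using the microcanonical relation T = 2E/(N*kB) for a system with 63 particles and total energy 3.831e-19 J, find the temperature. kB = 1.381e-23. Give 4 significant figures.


Step 1: Numerator = 2*E = 2*3.831e-19 = 7.662e-19 J
Step 2: Denominator = N*kB = 63*1.381e-23 = 8.7e-22
Step 3: T = 7.662e-19 / 8.7e-22 = 880.7 K

880.7


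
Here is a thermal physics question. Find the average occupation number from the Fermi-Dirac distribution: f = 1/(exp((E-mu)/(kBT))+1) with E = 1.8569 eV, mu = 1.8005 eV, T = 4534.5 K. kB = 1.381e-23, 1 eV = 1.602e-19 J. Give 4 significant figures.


Step 1: (E - mu) = 1.8569 - 1.8005 = 0.0564 eV
Step 2: Convert: (E-mu)*eV = 9.035e-21 J
Step 3: x = (E-mu)*eV/(kB*T) = 0.1443
Step 4: f = 1/(exp(0.1443)+1) = 0.464

0.464


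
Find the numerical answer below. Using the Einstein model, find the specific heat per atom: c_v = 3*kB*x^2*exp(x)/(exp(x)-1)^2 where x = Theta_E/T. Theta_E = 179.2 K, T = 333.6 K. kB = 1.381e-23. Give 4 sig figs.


Step 1: x = Theta_E/T = 179.2/333.6 = 0.5372
Step 2: x^2 = 0.2886
Step 3: exp(x) = 1.711
Step 4: c_v = 3*1.381e-23*0.2886*1.711/(1.711-1)^2 = 4.045e-23

4.045e-23


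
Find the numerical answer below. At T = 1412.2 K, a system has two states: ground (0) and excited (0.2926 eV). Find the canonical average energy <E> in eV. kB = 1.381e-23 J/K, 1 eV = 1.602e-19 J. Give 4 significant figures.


Step 1: beta*E = 0.2926*1.602e-19/(1.381e-23*1412.2) = 2.404
Step 2: exp(-beta*E) = 0.0904
Step 3: <E> = 0.2926*0.0904/(1+0.0904) = 0.02426 eV

0.02426


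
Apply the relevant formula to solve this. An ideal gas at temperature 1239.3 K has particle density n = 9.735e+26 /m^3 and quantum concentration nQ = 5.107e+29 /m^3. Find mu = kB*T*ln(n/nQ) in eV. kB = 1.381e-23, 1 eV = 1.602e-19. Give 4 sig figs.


Step 1: n/nQ = 9.735e+26/5.107e+29 = 0.001906
Step 2: ln(n/nQ) = -6.263
Step 3: mu = kB*T*ln(n/nQ) = 1.711e-20*-6.263 = -1.072e-19 J
Step 4: Convert to eV: -1.072e-19/1.602e-19 = -0.6691 eV

-0.6691


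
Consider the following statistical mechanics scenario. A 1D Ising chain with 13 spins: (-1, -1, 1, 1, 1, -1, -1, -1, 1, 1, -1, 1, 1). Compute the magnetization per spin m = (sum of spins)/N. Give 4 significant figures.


Step 1: Count up spins (+1): 7, down spins (-1): 6
Step 2: Total magnetization M = 7 - 6 = 1
Step 3: m = M/N = 1/13 = 0.07692

0.07692


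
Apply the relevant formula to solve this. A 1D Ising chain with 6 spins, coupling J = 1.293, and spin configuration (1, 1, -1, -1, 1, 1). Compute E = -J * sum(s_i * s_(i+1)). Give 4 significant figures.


Step 1: Nearest-neighbor products: 1, -1, 1, -1, 1
Step 2: Sum of products = 1
Step 3: E = -1.293 * 1 = -1.293

-1.293


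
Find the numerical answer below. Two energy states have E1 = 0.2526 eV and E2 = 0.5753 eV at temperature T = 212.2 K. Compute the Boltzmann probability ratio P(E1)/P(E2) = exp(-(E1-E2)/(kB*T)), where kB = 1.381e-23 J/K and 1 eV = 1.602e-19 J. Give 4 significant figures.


Step 1: Compute energy difference dE = E1 - E2 = 0.2526 - 0.5753 = -0.3227 eV
Step 2: Convert to Joules: dE_J = -0.3227 * 1.602e-19 = -5.17e-20 J
Step 3: Compute exponent = -dE_J / (kB * T) = -(-5.17e-20) / (1.381e-23 * 212.2) = 17.64
Step 4: P(E1)/P(E2) = exp(17.64) = 4.585e+07

4.585e+07


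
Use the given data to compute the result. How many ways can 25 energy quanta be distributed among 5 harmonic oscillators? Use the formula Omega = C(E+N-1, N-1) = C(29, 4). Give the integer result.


Step 1: Use binomial coefficient C(29, 4)
Step 2: Numerator = 29! / 25!
Step 3: Denominator = 4!
Step 4: Omega = 23751

23751


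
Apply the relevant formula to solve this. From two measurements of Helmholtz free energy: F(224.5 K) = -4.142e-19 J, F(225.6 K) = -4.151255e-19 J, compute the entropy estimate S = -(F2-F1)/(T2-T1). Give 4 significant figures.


Step 1: dF = F2 - F1 = -4.151255e-19 - (-4.142e-19) = -9.255e-22 J
Step 2: dT = T2 - T1 = 225.6 - 224.5 = 1.1 K
Step 3: S = -dF/dT = -(-9.255e-22)/1.1 = 8.414e-22 J/K

8.414e-22


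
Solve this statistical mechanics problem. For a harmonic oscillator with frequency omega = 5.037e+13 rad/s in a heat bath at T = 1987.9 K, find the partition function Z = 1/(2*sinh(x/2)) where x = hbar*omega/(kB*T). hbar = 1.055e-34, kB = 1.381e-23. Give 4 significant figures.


Step 1: Compute x = hbar*omega/(kB*T) = 1.055e-34*5.037e+13/(1.381e-23*1987.9) = 0.1936
Step 2: x/2 = 0.09678
Step 3: sinh(x/2) = 0.09694
Step 4: Z = 1/(2*0.09694) = 5.158

5.158


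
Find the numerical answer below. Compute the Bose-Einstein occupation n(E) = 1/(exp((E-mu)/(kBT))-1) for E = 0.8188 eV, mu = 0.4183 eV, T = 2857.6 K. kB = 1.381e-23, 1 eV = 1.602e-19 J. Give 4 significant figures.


Step 1: (E - mu) = 0.4005 eV
Step 2: x = (E-mu)*eV/(kB*T) = 0.4005*1.602e-19/(1.381e-23*2857.6) = 1.626
Step 3: exp(x) = 5.083
Step 4: n = 1/(exp(x)-1) = 0.2449

0.2449


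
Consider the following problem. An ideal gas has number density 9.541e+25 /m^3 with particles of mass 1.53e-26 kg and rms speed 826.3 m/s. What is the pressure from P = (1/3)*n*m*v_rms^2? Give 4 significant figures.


Step 1: v_rms^2 = 826.3^2 = 6.828e+05
Step 2: n*m = 9.541e+25*1.53e-26 = 1.46
Step 3: P = (1/3)*1.46*6.828e+05 = 3.322e+05 Pa

3.322e+05


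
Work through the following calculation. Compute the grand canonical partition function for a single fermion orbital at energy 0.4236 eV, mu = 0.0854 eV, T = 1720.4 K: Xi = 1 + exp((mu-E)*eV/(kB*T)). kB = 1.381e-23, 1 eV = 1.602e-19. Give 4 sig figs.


Step 1: (mu - E) = 0.0854 - 0.4236 = -0.3382 eV
Step 2: x = (mu-E)*eV/(kB*T) = -0.3382*1.602e-19/(1.381e-23*1720.4) = -2.28
Step 3: exp(x) = 0.1022
Step 4: Xi = 1 + 0.1022 = 1.102

1.102


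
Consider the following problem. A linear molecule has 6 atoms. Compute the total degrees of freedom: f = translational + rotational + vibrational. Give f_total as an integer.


Step 1: Translational DOF = 3
Step 2: Rotational DOF (linear) = 2
Step 3: Vibrational DOF = 3*6 - 5 = 13
Step 4: Total = 3 + 2 + 13 = 18

18


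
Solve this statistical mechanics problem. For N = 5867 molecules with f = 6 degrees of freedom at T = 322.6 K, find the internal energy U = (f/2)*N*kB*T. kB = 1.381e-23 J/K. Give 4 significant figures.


Step 1: f/2 = 6/2 = 3.0
Step 2: N*kB*T = 5867*1.381e-23*322.6 = 2.614e-17
Step 3: U = 3.0 * 2.614e-17 = 7.841e-17 J

7.841e-17


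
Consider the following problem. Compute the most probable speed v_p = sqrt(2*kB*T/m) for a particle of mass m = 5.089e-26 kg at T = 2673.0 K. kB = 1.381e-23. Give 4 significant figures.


Step 1: Numerator = 2*kB*T = 2*1.381e-23*2673.0 = 7.383e-20
Step 2: Ratio = 7.383e-20 / 5.089e-26 = 1.451e+06
Step 3: v_p = sqrt(1.451e+06) = 1204 m/s

1204


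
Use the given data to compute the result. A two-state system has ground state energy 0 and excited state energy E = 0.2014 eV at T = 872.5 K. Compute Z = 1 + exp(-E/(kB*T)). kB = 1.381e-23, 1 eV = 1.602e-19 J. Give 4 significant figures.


Step 1: Compute beta*E = E*eV/(kB*T) = 0.2014*1.602e-19/(1.381e-23*872.5) = 2.678
Step 2: exp(-beta*E) = exp(-2.678) = 0.06872
Step 3: Z = 1 + 0.06872 = 1.069

1.069


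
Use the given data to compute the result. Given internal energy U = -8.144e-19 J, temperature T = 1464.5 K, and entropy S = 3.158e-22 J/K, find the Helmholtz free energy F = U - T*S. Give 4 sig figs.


Step 1: T*S = 1464.5 * 3.158e-22 = 4.625e-19 J
Step 2: F = U - T*S = -8.144e-19 - 4.625e-19
Step 3: F = -1.277e-18 J

-1.277e-18


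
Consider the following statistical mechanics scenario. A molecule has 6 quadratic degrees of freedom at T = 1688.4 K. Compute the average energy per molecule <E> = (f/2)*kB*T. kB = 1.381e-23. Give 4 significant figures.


Step 1: f/2 = 6/2 = 3
Step 2: kB*T = 1.381e-23 * 1688.4 = 2.332e-20
Step 3: <E> = 3 * 2.332e-20 = 6.995e-20 J

6.995e-20


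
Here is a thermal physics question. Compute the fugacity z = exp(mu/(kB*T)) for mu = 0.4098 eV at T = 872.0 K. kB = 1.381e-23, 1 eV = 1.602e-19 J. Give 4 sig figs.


Step 1: Convert mu to Joules: 0.4098*1.602e-19 = 6.565e-20 J
Step 2: kB*T = 1.381e-23*872.0 = 1.204e-20 J
Step 3: mu/(kB*T) = 5.452
Step 4: z = exp(5.452) = 233.1

233.1


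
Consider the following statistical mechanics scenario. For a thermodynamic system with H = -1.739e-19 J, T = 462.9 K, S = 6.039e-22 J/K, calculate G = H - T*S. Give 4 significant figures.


Step 1: T*S = 462.9 * 6.039e-22 = 2.795e-19 J
Step 2: G = H - T*S = -1.739e-19 - 2.795e-19
Step 3: G = -4.534e-19 J

-4.534e-19


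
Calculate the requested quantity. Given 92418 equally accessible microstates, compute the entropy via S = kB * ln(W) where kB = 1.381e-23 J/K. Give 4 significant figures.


Step 1: ln(W) = ln(92418) = 11.43
Step 2: S = kB * ln(W) = 1.381e-23 * 11.43
Step 3: S = 1.579e-22 J/K

1.579e-22


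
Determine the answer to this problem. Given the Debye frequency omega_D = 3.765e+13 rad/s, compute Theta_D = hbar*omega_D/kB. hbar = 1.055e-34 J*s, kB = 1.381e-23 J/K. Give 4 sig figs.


Step 1: hbar*omega_D = 1.055e-34 * 3.765e+13 = 3.972e-21 J
Step 2: Theta_D = 3.972e-21 / 1.381e-23
Step 3: Theta_D = 287.6 K

287.6


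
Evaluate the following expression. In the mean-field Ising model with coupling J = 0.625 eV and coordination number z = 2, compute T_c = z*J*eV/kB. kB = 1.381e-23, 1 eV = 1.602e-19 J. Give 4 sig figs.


Step 1: z*J = 2*0.625 = 1.25 eV
Step 2: Convert to Joules: 1.25*1.602e-19 = 2.003e-19 J
Step 3: T_c = 2.003e-19 / 1.381e-23 = 1.45e+04 K

1.45e+04


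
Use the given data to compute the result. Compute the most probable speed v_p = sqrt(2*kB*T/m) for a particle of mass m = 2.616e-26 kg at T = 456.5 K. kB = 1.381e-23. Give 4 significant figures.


Step 1: Numerator = 2*kB*T = 2*1.381e-23*456.5 = 1.261e-20
Step 2: Ratio = 1.261e-20 / 2.616e-26 = 4.82e+05
Step 3: v_p = sqrt(4.82e+05) = 694.2 m/s

694.2


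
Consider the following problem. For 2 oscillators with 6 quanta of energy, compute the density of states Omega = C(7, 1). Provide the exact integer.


Step 1: Use binomial coefficient C(7, 1)
Step 2: Numerator = 7! / 6!
Step 3: Denominator = 1!
Step 4: Omega = 7

7


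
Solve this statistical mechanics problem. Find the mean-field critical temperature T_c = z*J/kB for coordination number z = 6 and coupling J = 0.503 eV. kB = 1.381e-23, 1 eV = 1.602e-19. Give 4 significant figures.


Step 1: z*J = 6*0.503 = 3.018 eV
Step 2: Convert to Joules: 3.018*1.602e-19 = 4.835e-19 J
Step 3: T_c = 4.835e-19 / 1.381e-23 = 3.501e+04 K

3.501e+04


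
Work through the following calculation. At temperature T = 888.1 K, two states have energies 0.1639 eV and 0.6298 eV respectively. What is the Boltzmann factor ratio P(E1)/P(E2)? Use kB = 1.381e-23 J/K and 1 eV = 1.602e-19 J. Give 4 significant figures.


Step 1: Compute energy difference dE = E1 - E2 = 0.1639 - 0.6298 = -0.4659 eV
Step 2: Convert to Joules: dE_J = -0.4659 * 1.602e-19 = -7.464e-20 J
Step 3: Compute exponent = -dE_J / (kB * T) = -(-7.464e-20) / (1.381e-23 * 888.1) = 6.086
Step 4: P(E1)/P(E2) = exp(6.086) = 439.5

439.5


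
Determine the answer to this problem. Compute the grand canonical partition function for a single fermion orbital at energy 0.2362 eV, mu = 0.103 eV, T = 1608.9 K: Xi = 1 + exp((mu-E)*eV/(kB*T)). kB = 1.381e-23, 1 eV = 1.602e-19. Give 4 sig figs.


Step 1: (mu - E) = 0.103 - 0.2362 = -0.1332 eV
Step 2: x = (mu-E)*eV/(kB*T) = -0.1332*1.602e-19/(1.381e-23*1608.9) = -0.9604
Step 3: exp(x) = 0.3827
Step 4: Xi = 1 + 0.3827 = 1.383

1.383


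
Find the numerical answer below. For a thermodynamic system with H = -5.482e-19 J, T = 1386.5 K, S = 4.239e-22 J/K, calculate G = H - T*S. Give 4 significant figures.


Step 1: T*S = 1386.5 * 4.239e-22 = 5.877e-19 J
Step 2: G = H - T*S = -5.482e-19 - 5.877e-19
Step 3: G = -1.136e-18 J

-1.136e-18


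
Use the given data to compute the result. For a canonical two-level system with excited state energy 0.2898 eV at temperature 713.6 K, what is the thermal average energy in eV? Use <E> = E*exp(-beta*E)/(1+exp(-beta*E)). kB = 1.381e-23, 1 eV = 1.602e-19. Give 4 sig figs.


Step 1: beta*E = 0.2898*1.602e-19/(1.381e-23*713.6) = 4.711
Step 2: exp(-beta*E) = 0.008996
Step 3: <E> = 0.2898*0.008996/(1+0.008996) = 0.002584 eV

0.002584


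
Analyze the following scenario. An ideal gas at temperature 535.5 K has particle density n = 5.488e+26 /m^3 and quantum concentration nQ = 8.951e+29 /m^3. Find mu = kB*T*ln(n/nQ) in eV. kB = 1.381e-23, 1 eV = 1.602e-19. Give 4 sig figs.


Step 1: n/nQ = 5.488e+26/8.951e+29 = 0.0006131
Step 2: ln(n/nQ) = -7.397
Step 3: mu = kB*T*ln(n/nQ) = 7.395e-21*-7.397 = -5.47e-20 J
Step 4: Convert to eV: -5.47e-20/1.602e-19 = -0.3415 eV

-0.3415


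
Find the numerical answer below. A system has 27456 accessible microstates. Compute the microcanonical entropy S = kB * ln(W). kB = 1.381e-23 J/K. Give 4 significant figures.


Step 1: ln(W) = ln(27456) = 10.22
Step 2: S = kB * ln(W) = 1.381e-23 * 10.22
Step 3: S = 1.411e-22 J/K

1.411e-22


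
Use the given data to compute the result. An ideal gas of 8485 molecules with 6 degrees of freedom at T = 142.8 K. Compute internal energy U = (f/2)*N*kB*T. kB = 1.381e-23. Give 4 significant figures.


Step 1: f/2 = 6/2 = 3.0
Step 2: N*kB*T = 8485*1.381e-23*142.8 = 1.673e-17
Step 3: U = 3.0 * 1.673e-17 = 5.02e-17 J

5.02e-17


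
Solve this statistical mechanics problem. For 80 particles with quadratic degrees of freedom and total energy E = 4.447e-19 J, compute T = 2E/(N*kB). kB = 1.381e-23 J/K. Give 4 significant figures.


Step 1: Numerator = 2*E = 2*4.447e-19 = 8.894e-19 J
Step 2: Denominator = N*kB = 80*1.381e-23 = 1.105e-21
Step 3: T = 8.894e-19 / 1.105e-21 = 805 K

805


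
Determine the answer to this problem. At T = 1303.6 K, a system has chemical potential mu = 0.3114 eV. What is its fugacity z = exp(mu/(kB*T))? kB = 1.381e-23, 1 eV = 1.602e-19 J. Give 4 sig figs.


Step 1: Convert mu to Joules: 0.3114*1.602e-19 = 4.989e-20 J
Step 2: kB*T = 1.381e-23*1303.6 = 1.8e-20 J
Step 3: mu/(kB*T) = 2.771
Step 4: z = exp(2.771) = 15.98

15.98


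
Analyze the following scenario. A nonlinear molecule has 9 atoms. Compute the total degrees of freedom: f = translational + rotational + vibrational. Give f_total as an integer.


Step 1: Translational DOF = 3
Step 2: Rotational DOF (nonlinear) = 3
Step 3: Vibrational DOF = 3*9 - 6 = 21
Step 4: Total = 3 + 3 + 21 = 27

27


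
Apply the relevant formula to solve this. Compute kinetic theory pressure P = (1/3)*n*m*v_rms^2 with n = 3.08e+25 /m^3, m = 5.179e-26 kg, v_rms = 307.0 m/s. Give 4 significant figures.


Step 1: v_rms^2 = 307.0^2 = 9.425e+04
Step 2: n*m = 3.08e+25*5.179e-26 = 1.595
Step 3: P = (1/3)*1.595*9.425e+04 = 5.011e+04 Pa

5.011e+04


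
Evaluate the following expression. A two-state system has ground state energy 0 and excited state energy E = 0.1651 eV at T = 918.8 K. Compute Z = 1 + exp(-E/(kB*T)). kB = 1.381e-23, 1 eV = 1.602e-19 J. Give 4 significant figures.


Step 1: Compute beta*E = E*eV/(kB*T) = 0.1651*1.602e-19/(1.381e-23*918.8) = 2.084
Step 2: exp(-beta*E) = exp(-2.084) = 0.1244
Step 3: Z = 1 + 0.1244 = 1.124

1.124


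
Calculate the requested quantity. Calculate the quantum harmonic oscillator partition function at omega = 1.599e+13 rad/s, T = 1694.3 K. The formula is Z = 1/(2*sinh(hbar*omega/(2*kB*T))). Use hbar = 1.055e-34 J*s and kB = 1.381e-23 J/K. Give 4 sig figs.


Step 1: Compute x = hbar*omega/(kB*T) = 1.055e-34*1.599e+13/(1.381e-23*1694.3) = 0.0721
Step 2: x/2 = 0.03605
Step 3: sinh(x/2) = 0.03606
Step 4: Z = 1/(2*0.03606) = 13.87

13.87


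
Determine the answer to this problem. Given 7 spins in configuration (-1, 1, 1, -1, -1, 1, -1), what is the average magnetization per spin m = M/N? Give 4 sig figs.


Step 1: Count up spins (+1): 3, down spins (-1): 4
Step 2: Total magnetization M = 3 - 4 = -1
Step 3: m = M/N = -1/7 = -0.1429

-0.1429


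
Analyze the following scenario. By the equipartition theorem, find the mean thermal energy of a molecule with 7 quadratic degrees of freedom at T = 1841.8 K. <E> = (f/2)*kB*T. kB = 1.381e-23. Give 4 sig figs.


Step 1: f/2 = 7/2 = 3.5
Step 2: kB*T = 1.381e-23 * 1841.8 = 2.544e-20
Step 3: <E> = 3.5 * 2.544e-20 = 8.902e-20 J

8.902e-20


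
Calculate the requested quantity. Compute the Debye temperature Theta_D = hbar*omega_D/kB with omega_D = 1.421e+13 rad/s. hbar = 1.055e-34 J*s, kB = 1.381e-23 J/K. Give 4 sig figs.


Step 1: hbar*omega_D = 1.055e-34 * 1.421e+13 = 1.499e-21 J
Step 2: Theta_D = 1.499e-21 / 1.381e-23
Step 3: Theta_D = 108.6 K

108.6


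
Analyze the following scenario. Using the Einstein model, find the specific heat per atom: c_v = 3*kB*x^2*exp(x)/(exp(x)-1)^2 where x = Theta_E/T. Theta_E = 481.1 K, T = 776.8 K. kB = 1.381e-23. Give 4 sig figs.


Step 1: x = Theta_E/T = 481.1/776.8 = 0.6193
Step 2: x^2 = 0.3836
Step 3: exp(x) = 1.858
Step 4: c_v = 3*1.381e-23*0.3836*1.858/(1.858-1)^2 = 4.013e-23

4.013e-23


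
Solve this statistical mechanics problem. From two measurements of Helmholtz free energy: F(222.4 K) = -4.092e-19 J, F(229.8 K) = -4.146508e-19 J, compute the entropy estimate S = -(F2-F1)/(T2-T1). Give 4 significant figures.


Step 1: dF = F2 - F1 = -4.146508e-19 - (-4.092e-19) = -5.4508e-21 J
Step 2: dT = T2 - T1 = 229.8 - 222.4 = 7.4 K
Step 3: S = -dF/dT = -(-5.4508e-21)/7.4 = 7.366e-22 J/K

7.366e-22


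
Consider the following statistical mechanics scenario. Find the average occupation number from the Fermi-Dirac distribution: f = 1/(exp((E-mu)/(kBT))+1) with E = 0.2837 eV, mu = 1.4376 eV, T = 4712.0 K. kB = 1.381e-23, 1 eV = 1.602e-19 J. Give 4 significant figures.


Step 1: (E - mu) = 0.2837 - 1.4376 = -1.154 eV
Step 2: Convert: (E-mu)*eV = -1.849e-19 J
Step 3: x = (E-mu)*eV/(kB*T) = -2.841
Step 4: f = 1/(exp(-2.841)+1) = 0.9448

0.9448


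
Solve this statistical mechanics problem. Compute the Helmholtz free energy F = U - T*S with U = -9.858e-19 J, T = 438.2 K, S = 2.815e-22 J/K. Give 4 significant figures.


Step 1: T*S = 438.2 * 2.815e-22 = 1.234e-19 J
Step 2: F = U - T*S = -9.858e-19 - 1.234e-19
Step 3: F = -1.109e-18 J

-1.109e-18


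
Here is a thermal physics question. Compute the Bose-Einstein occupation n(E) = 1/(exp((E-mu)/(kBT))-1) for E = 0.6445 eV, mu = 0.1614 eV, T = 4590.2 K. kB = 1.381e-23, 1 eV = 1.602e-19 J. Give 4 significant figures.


Step 1: (E - mu) = 0.4831 eV
Step 2: x = (E-mu)*eV/(kB*T) = 0.4831*1.602e-19/(1.381e-23*4590.2) = 1.221
Step 3: exp(x) = 3.39
Step 4: n = 1/(exp(x)-1) = 0.4184

0.4184


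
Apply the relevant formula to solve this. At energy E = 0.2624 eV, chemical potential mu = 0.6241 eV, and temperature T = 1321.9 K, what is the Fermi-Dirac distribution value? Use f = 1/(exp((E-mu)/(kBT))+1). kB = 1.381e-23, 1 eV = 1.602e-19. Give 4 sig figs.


Step 1: (E - mu) = 0.2624 - 0.6241 = -0.3617 eV
Step 2: Convert: (E-mu)*eV = -5.794e-20 J
Step 3: x = (E-mu)*eV/(kB*T) = -3.174
Step 4: f = 1/(exp(-3.174)+1) = 0.9598

0.9598


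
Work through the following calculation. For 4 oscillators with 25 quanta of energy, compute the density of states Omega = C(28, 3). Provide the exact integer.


Step 1: Use binomial coefficient C(28, 3)
Step 2: Numerator = 28! / 25!
Step 3: Denominator = 3!
Step 4: Omega = 3276

3276


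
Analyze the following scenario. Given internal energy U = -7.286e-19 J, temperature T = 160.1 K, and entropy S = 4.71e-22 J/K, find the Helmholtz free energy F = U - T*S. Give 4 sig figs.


Step 1: T*S = 160.1 * 4.71e-22 = 7.541e-20 J
Step 2: F = U - T*S = -7.286e-19 - 7.541e-20
Step 3: F = -8.04e-19 J

-8.04e-19


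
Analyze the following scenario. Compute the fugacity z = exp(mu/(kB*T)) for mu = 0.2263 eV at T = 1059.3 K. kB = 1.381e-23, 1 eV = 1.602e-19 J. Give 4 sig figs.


Step 1: Convert mu to Joules: 0.2263*1.602e-19 = 3.625e-20 J
Step 2: kB*T = 1.381e-23*1059.3 = 1.463e-20 J
Step 3: mu/(kB*T) = 2.478
Step 4: z = exp(2.478) = 11.92

11.92


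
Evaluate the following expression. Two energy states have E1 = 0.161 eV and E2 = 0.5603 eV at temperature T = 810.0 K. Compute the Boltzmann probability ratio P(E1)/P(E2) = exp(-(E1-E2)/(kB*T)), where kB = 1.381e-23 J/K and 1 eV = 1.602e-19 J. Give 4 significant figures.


Step 1: Compute energy difference dE = E1 - E2 = 0.161 - 0.5603 = -0.3993 eV
Step 2: Convert to Joules: dE_J = -0.3993 * 1.602e-19 = -6.397e-20 J
Step 3: Compute exponent = -dE_J / (kB * T) = -(-6.397e-20) / (1.381e-23 * 810.0) = 5.719
Step 4: P(E1)/P(E2) = exp(5.719) = 304.5

304.5


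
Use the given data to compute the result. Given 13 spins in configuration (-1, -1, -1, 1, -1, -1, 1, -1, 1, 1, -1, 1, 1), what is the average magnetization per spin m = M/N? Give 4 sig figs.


Step 1: Count up spins (+1): 6, down spins (-1): 7
Step 2: Total magnetization M = 6 - 7 = -1
Step 3: m = M/N = -1/13 = -0.07692

-0.07692


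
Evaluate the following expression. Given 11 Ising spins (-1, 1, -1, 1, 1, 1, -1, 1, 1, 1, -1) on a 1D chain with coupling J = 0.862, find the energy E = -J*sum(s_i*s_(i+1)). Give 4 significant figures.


Step 1: Nearest-neighbor products: -1, -1, -1, 1, 1, -1, -1, 1, 1, -1
Step 2: Sum of products = -2
Step 3: E = -0.862 * -2 = 1.724

1.724


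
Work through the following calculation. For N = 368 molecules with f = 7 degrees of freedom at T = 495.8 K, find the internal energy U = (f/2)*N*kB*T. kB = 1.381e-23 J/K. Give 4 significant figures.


Step 1: f/2 = 7/2 = 3.5
Step 2: N*kB*T = 368*1.381e-23*495.8 = 2.52e-18
Step 3: U = 3.5 * 2.52e-18 = 8.819e-18 J

8.819e-18


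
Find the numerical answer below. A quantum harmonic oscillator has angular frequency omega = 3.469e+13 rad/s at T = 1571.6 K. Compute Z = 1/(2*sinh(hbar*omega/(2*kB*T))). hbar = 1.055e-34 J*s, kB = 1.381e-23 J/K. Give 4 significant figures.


Step 1: Compute x = hbar*omega/(kB*T) = 1.055e-34*3.469e+13/(1.381e-23*1571.6) = 0.1686
Step 2: x/2 = 0.08431
Step 3: sinh(x/2) = 0.08441
Step 4: Z = 1/(2*0.08441) = 5.923

5.923


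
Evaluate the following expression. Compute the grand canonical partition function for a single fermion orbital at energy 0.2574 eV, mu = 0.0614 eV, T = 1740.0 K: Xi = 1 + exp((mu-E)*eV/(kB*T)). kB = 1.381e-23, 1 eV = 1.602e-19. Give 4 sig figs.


Step 1: (mu - E) = 0.0614 - 0.2574 = -0.196 eV
Step 2: x = (mu-E)*eV/(kB*T) = -0.196*1.602e-19/(1.381e-23*1740.0) = -1.307
Step 3: exp(x) = 0.2707
Step 4: Xi = 1 + 0.2707 = 1.271

1.271


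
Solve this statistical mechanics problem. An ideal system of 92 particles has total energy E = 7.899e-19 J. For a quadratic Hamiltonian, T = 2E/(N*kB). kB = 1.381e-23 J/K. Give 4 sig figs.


Step 1: Numerator = 2*E = 2*7.899e-19 = 1.58e-18 J
Step 2: Denominator = N*kB = 92*1.381e-23 = 1.271e-21
Step 3: T = 1.58e-18 / 1.271e-21 = 1243 K

1243


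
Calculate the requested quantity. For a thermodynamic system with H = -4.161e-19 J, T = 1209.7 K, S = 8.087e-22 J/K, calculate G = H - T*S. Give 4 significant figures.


Step 1: T*S = 1209.7 * 8.087e-22 = 9.783e-19 J
Step 2: G = H - T*S = -4.161e-19 - 9.783e-19
Step 3: G = -1.394e-18 J

-1.394e-18


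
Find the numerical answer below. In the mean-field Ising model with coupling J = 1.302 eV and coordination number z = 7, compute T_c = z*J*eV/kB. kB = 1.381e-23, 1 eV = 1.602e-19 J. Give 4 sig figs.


Step 1: z*J = 7*1.302 = 9.114 eV
Step 2: Convert to Joules: 9.114*1.602e-19 = 1.46e-18 J
Step 3: T_c = 1.46e-18 / 1.381e-23 = 1.057e+05 K

1.057e+05


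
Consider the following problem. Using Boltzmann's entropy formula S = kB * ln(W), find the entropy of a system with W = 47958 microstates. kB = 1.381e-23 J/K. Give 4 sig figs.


Step 1: ln(W) = ln(47958) = 10.78
Step 2: S = kB * ln(W) = 1.381e-23 * 10.78
Step 3: S = 1.488e-22 J/K

1.488e-22


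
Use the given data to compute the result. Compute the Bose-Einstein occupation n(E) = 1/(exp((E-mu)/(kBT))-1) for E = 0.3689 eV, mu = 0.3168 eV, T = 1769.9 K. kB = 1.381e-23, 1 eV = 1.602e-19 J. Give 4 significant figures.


Step 1: (E - mu) = 0.0521 eV
Step 2: x = (E-mu)*eV/(kB*T) = 0.0521*1.602e-19/(1.381e-23*1769.9) = 0.3415
Step 3: exp(x) = 1.407
Step 4: n = 1/(exp(x)-1) = 2.457

2.457


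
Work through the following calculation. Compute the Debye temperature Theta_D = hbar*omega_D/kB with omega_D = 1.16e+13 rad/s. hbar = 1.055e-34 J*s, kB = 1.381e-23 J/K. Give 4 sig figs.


Step 1: hbar*omega_D = 1.055e-34 * 1.16e+13 = 1.224e-21 J
Step 2: Theta_D = 1.224e-21 / 1.381e-23
Step 3: Theta_D = 88.62 K

88.62


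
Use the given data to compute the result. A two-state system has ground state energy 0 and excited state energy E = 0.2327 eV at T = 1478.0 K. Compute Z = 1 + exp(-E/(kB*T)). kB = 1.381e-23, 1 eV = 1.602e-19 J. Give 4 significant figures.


Step 1: Compute beta*E = E*eV/(kB*T) = 0.2327*1.602e-19/(1.381e-23*1478.0) = 1.826
Step 2: exp(-beta*E) = exp(-1.826) = 0.161
Step 3: Z = 1 + 0.161 = 1.161

1.161


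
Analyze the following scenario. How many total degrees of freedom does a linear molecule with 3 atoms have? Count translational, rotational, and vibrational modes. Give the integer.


Step 1: Translational DOF = 3
Step 2: Rotational DOF (linear) = 2
Step 3: Vibrational DOF = 3*3 - 5 = 4
Step 4: Total = 3 + 2 + 4 = 9

9


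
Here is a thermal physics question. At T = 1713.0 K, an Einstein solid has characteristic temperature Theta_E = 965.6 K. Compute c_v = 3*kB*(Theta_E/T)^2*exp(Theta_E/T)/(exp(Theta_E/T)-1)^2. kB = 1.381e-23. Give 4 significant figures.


Step 1: x = Theta_E/T = 965.6/1713.0 = 0.5637
Step 2: x^2 = 0.3177
Step 3: exp(x) = 1.757
Step 4: c_v = 3*1.381e-23*0.3177*1.757/(1.757-1)^2 = 4.035e-23

4.035e-23


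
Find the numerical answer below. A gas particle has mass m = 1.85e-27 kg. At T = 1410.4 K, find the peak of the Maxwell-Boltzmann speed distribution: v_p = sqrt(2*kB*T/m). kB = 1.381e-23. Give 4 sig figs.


Step 1: Numerator = 2*kB*T = 2*1.381e-23*1410.4 = 3.896e-20
Step 2: Ratio = 3.896e-20 / 1.85e-27 = 2.106e+07
Step 3: v_p = sqrt(2.106e+07) = 4589 m/s

4589


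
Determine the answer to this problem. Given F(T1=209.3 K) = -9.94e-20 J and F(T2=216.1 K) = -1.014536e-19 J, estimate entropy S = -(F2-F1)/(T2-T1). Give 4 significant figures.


Step 1: dF = F2 - F1 = -1.014536e-19 - (-9.94e-20) = -2.0536e-21 J
Step 2: dT = T2 - T1 = 216.1 - 209.3 = 6.8 K
Step 3: S = -dF/dT = -(-2.0536e-21)/6.8 = 3.02e-22 J/K

3.02e-22


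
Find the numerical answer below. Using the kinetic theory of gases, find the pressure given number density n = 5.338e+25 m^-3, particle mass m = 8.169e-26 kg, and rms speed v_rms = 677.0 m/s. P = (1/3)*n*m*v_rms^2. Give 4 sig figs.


Step 1: v_rms^2 = 677.0^2 = 4.583e+05
Step 2: n*m = 5.338e+25*8.169e-26 = 4.361
Step 3: P = (1/3)*4.361*4.583e+05 = 6.662e+05 Pa

6.662e+05


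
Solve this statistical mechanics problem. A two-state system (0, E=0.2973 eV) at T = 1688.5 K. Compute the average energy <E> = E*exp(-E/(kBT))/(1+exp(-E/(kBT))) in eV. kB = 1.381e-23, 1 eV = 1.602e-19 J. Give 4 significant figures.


Step 1: beta*E = 0.2973*1.602e-19/(1.381e-23*1688.5) = 2.043
Step 2: exp(-beta*E) = 0.1297
Step 3: <E> = 0.2973*0.1297/(1+0.1297) = 0.03413 eV

0.03413


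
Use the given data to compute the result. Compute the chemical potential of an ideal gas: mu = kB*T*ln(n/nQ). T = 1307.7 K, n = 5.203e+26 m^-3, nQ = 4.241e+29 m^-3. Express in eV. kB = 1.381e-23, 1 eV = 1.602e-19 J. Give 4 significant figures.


Step 1: n/nQ = 5.203e+26/4.241e+29 = 0.001227
Step 2: ln(n/nQ) = -6.703
Step 3: mu = kB*T*ln(n/nQ) = 1.806e-20*-6.703 = -1.211e-19 J
Step 4: Convert to eV: -1.211e-19/1.602e-19 = -0.7557 eV

-0.7557


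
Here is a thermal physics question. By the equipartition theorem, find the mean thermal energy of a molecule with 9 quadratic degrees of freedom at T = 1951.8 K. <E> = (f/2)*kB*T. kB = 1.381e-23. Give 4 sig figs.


Step 1: f/2 = 9/2 = 4.5
Step 2: kB*T = 1.381e-23 * 1951.8 = 2.695e-20
Step 3: <E> = 4.5 * 2.695e-20 = 1.213e-19 J

1.213e-19


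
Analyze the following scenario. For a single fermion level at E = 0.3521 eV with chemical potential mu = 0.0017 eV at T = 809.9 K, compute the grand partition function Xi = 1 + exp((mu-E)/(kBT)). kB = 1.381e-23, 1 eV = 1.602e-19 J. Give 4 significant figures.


Step 1: (mu - E) = 0.0017 - 0.3521 = -0.3504 eV
Step 2: x = (mu-E)*eV/(kB*T) = -0.3504*1.602e-19/(1.381e-23*809.9) = -5.019
Step 3: exp(x) = 0.006612
Step 4: Xi = 1 + 0.006612 = 1.007

1.007


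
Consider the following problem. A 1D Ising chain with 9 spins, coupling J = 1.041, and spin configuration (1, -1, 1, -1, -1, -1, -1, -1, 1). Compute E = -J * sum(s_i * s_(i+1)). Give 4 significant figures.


Step 1: Nearest-neighbor products: -1, -1, -1, 1, 1, 1, 1, -1
Step 2: Sum of products = 0
Step 3: E = -1.041 * 0 = 0

0


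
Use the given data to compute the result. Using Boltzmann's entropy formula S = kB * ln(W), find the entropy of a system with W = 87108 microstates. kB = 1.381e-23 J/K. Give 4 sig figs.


Step 1: ln(W) = ln(87108) = 11.37
Step 2: S = kB * ln(W) = 1.381e-23 * 11.37
Step 3: S = 1.571e-22 J/K

1.571e-22


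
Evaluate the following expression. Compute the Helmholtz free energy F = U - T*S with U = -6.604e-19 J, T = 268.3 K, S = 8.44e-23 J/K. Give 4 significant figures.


Step 1: T*S = 268.3 * 8.44e-23 = 2.264e-20 J
Step 2: F = U - T*S = -6.604e-19 - 2.264e-20
Step 3: F = -6.83e-19 J

-6.83e-19


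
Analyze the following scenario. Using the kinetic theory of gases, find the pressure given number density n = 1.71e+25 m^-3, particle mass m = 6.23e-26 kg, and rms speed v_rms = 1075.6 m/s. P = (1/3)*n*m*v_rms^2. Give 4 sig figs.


Step 1: v_rms^2 = 1075.6^2 = 1.157e+06
Step 2: n*m = 1.71e+25*6.23e-26 = 1.065
Step 3: P = (1/3)*1.065*1.157e+06 = 4.108e+05 Pa

4.108e+05


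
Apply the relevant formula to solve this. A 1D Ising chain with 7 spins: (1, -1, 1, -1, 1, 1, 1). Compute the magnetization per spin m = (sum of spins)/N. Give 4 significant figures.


Step 1: Count up spins (+1): 5, down spins (-1): 2
Step 2: Total magnetization M = 5 - 2 = 3
Step 3: m = M/N = 3/7 = 0.4286

0.4286


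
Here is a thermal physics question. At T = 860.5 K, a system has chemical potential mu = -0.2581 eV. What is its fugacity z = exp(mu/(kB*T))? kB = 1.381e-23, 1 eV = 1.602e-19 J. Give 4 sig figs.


Step 1: Convert mu to Joules: -0.2581*1.602e-19 = -4.135e-20 J
Step 2: kB*T = 1.381e-23*860.5 = 1.188e-20 J
Step 3: mu/(kB*T) = -3.479
Step 4: z = exp(-3.479) = 0.03083

0.03083


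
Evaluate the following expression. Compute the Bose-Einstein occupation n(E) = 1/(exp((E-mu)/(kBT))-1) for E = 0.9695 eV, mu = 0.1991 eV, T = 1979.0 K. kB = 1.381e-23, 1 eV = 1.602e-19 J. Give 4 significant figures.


Step 1: (E - mu) = 0.7704 eV
Step 2: x = (E-mu)*eV/(kB*T) = 0.7704*1.602e-19/(1.381e-23*1979.0) = 4.516
Step 3: exp(x) = 91.46
Step 4: n = 1/(exp(x)-1) = 0.01106

0.01106


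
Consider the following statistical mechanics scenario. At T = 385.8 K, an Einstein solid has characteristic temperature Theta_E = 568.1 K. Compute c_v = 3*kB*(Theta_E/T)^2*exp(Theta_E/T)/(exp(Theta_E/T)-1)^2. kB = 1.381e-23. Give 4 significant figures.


Step 1: x = Theta_E/T = 568.1/385.8 = 1.473
Step 2: x^2 = 2.168
Step 3: exp(x) = 4.36
Step 4: c_v = 3*1.381e-23*2.168*4.36/(4.36-1)^2 = 3.469e-23

3.469e-23
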